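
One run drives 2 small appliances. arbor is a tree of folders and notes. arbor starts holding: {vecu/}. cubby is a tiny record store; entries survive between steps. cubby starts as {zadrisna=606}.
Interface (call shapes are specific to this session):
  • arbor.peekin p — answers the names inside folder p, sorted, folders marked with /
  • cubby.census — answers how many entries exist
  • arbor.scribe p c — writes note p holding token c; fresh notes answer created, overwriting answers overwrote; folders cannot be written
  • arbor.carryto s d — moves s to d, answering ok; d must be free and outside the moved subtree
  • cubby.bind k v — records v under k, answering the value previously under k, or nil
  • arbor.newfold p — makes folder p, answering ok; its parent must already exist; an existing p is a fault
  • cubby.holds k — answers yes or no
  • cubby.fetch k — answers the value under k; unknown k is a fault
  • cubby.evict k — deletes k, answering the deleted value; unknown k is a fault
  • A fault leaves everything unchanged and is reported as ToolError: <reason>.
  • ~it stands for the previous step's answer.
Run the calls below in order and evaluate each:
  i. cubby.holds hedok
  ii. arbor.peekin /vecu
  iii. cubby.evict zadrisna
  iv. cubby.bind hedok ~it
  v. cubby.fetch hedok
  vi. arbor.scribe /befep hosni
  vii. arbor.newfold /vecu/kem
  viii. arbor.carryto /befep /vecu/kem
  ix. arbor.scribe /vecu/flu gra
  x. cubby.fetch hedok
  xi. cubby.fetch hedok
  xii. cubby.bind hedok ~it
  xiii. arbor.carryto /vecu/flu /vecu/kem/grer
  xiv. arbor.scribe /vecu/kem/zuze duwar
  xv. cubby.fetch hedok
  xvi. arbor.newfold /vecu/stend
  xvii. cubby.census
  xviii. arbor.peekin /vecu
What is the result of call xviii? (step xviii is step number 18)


I run cubby.holds(k→hedok): no.
Then arbor.peekin(p→/vecu), giving [].
Calling cubby.evict(k→zadrisna), — result: 606.
I use cubby.bind(k→hedok, v→~it), and get nil.
Now I run cubby.fetch(k→hedok): 606.
Then arbor.scribe(p→/befep, c→hosni), → created.
Using arbor.newfold(p→/vecu/kem), and get ok.
Invoking arbor.carryto(s→/befep, d→/vecu/kem), giving ToolError: exists.
Then arbor.scribe(p→/vecu/flu, c→gra), yielding created.
Using cubby.fetch(k→hedok), → 606.
Now I run cubby.fetch(k→hedok), — result: 606.
I use cubby.bind(k→hedok, v→~it), giving 606.
Calling arbor.carryto(s→/vecu/flu, d→/vecu/kem/grer), → ok.
I use arbor.scribe(p→/vecu/kem/zuze, c→duwar), which returns created.
I invoke cubby.fetch(k→hedok), yielding 606.
I try arbor.newfold(p→/vecu/stend), and get ok.
I use cubby.census(), which returns 1.
Next I call arbor.peekin(p→/vecu), and observe [kem/, stend/].

Answer: [kem/, stend/]


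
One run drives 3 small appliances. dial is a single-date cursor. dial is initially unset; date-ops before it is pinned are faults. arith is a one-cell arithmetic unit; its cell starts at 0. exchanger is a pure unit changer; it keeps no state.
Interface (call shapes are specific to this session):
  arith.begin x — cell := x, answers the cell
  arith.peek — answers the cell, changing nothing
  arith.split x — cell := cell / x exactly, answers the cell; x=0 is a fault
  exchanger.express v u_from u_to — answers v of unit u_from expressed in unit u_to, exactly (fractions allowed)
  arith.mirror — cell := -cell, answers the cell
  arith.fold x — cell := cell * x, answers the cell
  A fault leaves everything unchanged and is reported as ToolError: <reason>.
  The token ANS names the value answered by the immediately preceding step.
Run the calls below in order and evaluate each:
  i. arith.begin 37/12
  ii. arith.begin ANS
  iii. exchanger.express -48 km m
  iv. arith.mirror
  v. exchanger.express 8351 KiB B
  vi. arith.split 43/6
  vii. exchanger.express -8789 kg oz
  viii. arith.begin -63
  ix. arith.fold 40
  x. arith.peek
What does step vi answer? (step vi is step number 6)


Answer: -37/86

Derivation:
% arith.begin x: 37/12
:: 37/12
% arith.begin x: ANS
:: 37/12
% exchanger.express v: -48 u_from: km u_to: m
:: -48000
% arith.mirror
:: -37/12
% exchanger.express v: 8351 u_from: KiB u_to: B
:: 8551424
% arith.split x: 43/6
:: -37/86
% exchanger.express v: -8789 u_from: kg u_to: oz
:: -1278400000000/4123567
% arith.begin x: -63
:: -63
% arith.fold x: 40
:: -2520
% arith.peek
:: -2520


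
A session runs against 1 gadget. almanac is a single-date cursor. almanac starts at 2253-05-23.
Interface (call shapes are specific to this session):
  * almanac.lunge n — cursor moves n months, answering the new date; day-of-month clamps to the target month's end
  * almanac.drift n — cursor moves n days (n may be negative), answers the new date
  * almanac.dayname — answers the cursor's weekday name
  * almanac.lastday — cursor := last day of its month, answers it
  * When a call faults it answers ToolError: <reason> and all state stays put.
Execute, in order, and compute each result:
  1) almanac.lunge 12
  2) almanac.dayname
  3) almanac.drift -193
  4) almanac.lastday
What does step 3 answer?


·→ almanac.lunge(12)
·← 2254-05-23
·→ almanac.dayname()
·← Tuesday
·→ almanac.drift(-193)
·← 2253-11-11
·→ almanac.lastday()
·← 2253-11-30

Answer: 2253-11-11


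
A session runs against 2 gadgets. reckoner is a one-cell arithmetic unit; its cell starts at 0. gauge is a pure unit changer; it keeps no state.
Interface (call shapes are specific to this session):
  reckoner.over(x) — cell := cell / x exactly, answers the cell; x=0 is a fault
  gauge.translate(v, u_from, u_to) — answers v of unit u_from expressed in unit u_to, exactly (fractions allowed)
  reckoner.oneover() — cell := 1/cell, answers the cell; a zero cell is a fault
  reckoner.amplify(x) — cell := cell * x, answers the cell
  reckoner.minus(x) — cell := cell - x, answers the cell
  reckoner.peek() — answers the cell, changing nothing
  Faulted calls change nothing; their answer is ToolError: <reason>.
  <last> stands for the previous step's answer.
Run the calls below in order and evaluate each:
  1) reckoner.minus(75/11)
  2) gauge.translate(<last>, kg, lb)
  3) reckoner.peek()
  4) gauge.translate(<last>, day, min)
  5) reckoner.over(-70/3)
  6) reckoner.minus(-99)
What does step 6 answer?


Answer: 15291/154

Derivation:
Invoking reckoner.minus using x='75/11', yielding -75/11.
Now I run gauge.translate using v='<last>', u_from='kg', u_to='lb', yielding -7500000000/498951607.
I use reckoner.peek, yielding -75/11.
Invoking gauge.translate using v='<last>', u_from='day', u_to='min': -108000/11.
I call reckoner.over using x='-70/3', → 45/154.
I invoke reckoner.minus using x='-99', → 15291/154.


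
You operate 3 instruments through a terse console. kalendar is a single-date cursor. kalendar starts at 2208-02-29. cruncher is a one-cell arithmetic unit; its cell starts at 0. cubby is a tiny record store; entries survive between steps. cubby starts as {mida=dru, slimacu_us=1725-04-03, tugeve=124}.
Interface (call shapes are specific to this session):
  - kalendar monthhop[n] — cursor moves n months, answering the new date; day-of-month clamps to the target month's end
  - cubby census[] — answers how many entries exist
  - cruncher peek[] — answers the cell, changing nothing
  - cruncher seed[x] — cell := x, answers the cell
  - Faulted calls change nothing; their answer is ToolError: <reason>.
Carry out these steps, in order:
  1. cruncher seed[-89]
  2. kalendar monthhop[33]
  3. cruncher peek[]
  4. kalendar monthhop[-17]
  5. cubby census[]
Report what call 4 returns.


>> cruncher seed(x: -89)
<< -89
>> kalendar monthhop(n: 33)
<< 2210-11-29
>> cruncher peek()
<< -89
>> kalendar monthhop(n: -17)
<< 2209-06-29
>> cubby census()
<< 3

Answer: 2209-06-29


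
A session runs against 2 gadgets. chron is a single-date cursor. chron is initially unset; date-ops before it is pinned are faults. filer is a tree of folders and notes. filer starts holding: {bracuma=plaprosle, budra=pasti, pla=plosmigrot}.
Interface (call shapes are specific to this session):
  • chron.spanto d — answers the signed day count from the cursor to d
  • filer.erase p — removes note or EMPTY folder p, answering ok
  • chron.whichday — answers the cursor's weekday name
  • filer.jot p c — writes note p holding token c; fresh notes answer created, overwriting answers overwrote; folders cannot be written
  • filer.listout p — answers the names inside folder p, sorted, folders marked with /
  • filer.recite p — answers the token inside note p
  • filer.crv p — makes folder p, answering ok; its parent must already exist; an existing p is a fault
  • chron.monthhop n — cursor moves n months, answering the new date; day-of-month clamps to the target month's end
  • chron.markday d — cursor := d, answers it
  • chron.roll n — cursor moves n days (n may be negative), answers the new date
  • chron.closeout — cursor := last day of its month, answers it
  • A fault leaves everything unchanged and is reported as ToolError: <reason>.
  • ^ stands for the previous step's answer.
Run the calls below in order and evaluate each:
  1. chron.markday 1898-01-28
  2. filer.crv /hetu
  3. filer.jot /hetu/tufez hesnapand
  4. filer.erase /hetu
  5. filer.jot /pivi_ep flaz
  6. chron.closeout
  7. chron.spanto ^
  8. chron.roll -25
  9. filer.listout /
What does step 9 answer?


Answer: [bracuma, budra, hetu/, pivi_ep, pla]

Derivation:
// markday(d→1898-01-28) : 1898-01-28
// crv(p→/hetu) : ok
// jot(p→/hetu/tufez, c→hesnapand) : created
// erase(p→/hetu) : ToolError: not empty
// jot(p→/pivi_ep, c→flaz) : created
// closeout() : 1898-01-31
// spanto(d→^) : 0
// roll(n→-25) : 1898-01-06
// listout(p→/) : [bracuma, budra, hetu/, pivi_ep, pla]


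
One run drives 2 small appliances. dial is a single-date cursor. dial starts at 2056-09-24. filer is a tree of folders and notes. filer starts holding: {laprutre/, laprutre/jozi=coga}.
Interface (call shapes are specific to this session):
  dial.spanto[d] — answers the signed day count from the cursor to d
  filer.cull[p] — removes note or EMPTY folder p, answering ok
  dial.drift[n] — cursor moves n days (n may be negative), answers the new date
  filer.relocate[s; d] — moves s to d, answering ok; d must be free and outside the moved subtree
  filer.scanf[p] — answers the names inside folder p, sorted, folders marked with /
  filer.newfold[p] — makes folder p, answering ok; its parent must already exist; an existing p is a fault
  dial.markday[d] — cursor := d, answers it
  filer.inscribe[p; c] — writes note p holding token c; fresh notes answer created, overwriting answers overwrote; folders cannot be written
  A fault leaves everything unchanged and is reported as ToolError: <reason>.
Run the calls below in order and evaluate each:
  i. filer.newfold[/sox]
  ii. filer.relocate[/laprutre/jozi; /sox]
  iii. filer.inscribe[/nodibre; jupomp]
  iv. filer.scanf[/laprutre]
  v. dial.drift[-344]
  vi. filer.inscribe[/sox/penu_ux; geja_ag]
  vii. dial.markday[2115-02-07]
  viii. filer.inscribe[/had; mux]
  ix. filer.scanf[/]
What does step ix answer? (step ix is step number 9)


CALL filer.newfold[p=/sox]
RET  ok
CALL filer.relocate[s=/laprutre/jozi; d=/sox]
RET  ToolError: exists
CALL filer.inscribe[p=/nodibre; c=jupomp]
RET  created
CALL filer.scanf[p=/laprutre]
RET  [jozi]
CALL dial.drift[n=-344]
RET  2055-10-16
CALL filer.inscribe[p=/sox/penu_ux; c=geja_ag]
RET  created
CALL dial.markday[d=2115-02-07]
RET  2115-02-07
CALL filer.inscribe[p=/had; c=mux]
RET  created
CALL filer.scanf[p=/]
RET  [had, laprutre/, nodibre, sox/]

Answer: [had, laprutre/, nodibre, sox/]


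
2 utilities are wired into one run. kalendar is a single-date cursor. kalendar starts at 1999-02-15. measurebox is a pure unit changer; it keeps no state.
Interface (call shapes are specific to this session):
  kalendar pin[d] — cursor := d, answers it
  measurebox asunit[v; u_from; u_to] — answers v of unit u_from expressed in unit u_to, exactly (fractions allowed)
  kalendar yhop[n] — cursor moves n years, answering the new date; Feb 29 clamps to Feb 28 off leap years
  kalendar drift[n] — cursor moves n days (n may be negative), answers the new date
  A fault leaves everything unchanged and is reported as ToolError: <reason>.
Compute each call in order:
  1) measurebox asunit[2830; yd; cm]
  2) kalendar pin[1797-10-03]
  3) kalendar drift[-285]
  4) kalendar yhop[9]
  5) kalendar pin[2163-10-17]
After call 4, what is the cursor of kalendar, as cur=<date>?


Answer: cur=1805-12-22

Derivation:
% measurebox asunit v='2830' u_from='yd' u_to='cm'
:: 1293876/5
% kalendar pin d='1797-10-03'
:: 1797-10-03
% kalendar drift n='-285'
:: 1796-12-22
% kalendar yhop n='9'
:: 1805-12-22
% kalendar pin d='2163-10-17'
:: 2163-10-17


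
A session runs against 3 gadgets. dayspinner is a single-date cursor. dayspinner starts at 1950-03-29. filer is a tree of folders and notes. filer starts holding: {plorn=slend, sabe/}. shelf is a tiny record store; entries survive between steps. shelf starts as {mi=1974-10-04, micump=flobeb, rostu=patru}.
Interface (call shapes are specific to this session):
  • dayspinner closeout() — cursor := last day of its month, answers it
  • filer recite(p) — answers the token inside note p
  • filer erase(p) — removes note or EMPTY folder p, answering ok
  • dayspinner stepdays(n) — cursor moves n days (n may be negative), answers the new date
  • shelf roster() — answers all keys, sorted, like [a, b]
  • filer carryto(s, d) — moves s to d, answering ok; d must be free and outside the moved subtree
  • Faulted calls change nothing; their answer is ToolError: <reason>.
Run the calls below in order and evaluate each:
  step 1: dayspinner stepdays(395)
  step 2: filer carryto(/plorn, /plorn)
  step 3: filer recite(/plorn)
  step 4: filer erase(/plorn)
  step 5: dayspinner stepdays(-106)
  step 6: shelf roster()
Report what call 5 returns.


-- 1. dayspinner stepdays(n='395') => 1951-04-28
-- 2. filer carryto(s='/plorn', d='/plorn') => ToolError: exists
-- 3. filer recite(p='/plorn') => slend
-- 4. filer erase(p='/plorn') => ok
-- 5. dayspinner stepdays(n='-106') => 1951-01-12
-- 6. shelf roster() => [mi, micump, rostu]

Answer: 1951-01-12


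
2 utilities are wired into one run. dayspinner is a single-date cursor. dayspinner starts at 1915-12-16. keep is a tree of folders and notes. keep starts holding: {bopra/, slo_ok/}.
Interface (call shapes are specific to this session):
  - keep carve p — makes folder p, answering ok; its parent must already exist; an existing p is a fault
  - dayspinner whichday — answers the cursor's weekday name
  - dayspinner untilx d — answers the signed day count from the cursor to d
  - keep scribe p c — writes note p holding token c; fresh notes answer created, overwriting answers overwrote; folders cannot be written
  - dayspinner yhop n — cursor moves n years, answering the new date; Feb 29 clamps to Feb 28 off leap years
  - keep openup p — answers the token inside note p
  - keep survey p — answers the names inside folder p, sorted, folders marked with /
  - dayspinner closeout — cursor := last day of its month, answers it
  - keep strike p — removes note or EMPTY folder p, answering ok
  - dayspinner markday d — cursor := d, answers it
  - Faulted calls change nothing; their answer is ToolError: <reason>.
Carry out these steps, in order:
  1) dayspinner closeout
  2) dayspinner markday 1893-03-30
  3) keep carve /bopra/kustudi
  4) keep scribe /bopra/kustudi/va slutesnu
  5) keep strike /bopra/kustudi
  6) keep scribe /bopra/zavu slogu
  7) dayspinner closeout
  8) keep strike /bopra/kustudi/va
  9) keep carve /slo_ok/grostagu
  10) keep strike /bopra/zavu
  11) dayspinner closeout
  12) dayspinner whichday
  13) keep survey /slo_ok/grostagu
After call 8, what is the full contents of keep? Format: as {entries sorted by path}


I use dayspinner closeout, — result: 1915-12-31.
Invoking dayspinner markday using d→1893-03-30, and get 1893-03-30.
I run keep carve using p→/bopra/kustudi, which returns ok.
I call keep scribe using p→/bopra/kustudi/va, c→slutesnu, yielding created.
Invoking keep strike using p→/bopra/kustudi, which returns ToolError: not empty.
Then keep scribe using p→/bopra/zavu, c→slogu, which returns created.
Then dayspinner closeout(), → 1893-03-31.
I run keep strike using p→/bopra/kustudi/va, and get ok.
Invoking keep carve using p→/slo_ok/grostagu, → ok.
I call keep strike using p→/bopra/zavu, and get ok.
Then dayspinner closeout(), which returns 1893-03-31.
I try dayspinner whichday(), → Friday.
Invoking keep survey using p→/slo_ok/grostagu, giving [].

Answer: {bopra/, bopra/kustudi/, bopra/zavu=slogu, slo_ok/}


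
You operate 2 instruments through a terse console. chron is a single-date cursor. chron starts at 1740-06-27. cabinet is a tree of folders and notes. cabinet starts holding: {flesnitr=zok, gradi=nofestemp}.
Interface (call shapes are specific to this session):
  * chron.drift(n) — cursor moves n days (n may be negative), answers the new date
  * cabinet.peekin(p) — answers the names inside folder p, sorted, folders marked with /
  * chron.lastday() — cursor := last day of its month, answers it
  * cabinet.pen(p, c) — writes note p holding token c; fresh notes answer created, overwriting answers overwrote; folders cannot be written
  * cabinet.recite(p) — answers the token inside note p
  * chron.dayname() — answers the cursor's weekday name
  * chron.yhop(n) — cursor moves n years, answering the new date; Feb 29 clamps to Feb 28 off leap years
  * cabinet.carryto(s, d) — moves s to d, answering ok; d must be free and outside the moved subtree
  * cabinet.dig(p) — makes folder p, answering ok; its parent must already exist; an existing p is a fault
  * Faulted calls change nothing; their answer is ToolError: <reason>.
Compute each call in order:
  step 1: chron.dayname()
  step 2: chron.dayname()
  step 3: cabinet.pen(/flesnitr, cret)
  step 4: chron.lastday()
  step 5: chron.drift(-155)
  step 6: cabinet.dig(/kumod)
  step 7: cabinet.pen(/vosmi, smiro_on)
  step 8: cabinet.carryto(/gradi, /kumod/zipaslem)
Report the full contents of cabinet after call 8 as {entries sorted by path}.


Answer: {flesnitr=cret, kumod/, kumod/zipaslem=nofestemp, vosmi=smiro_on}

Derivation:
-> dayname()
<- Monday
-> dayname()
<- Monday
-> pen(p: /flesnitr, c: cret)
<- overwrote
-> lastday()
<- 1740-06-30
-> drift(n: -155)
<- 1740-01-27
-> dig(p: /kumod)
<- ok
-> pen(p: /vosmi, c: smiro_on)
<- created
-> carryto(s: /gradi, d: /kumod/zipaslem)
<- ok


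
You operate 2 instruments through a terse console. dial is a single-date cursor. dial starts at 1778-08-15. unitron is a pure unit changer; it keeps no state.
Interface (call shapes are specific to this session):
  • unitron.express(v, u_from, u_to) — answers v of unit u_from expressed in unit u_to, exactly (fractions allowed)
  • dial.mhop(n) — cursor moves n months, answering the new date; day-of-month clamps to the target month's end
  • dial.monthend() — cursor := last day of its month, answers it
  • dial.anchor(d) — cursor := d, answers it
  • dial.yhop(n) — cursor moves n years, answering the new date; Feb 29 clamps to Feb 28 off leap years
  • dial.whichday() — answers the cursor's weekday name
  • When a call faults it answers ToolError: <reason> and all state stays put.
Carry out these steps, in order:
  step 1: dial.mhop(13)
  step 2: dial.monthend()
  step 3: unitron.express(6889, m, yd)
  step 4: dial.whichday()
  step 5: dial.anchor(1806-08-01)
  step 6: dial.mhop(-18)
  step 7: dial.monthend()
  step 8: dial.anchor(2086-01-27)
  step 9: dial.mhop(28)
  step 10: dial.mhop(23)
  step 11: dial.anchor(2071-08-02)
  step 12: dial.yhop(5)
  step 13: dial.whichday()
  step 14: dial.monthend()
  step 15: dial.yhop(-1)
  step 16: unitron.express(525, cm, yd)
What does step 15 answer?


Answer: 2075-08-31

Derivation:
Using dial.mhop passing 13, → 1779-09-15.
Calling dial.monthend, and get 1779-09-30.
Calling unitron.express passing 6889, m, yd: 8611250/1143.
Next I call dial.whichday, — result: Thursday.
Invoking dial.anchor passing 1806-08-01, giving 1806-08-01.
I try dial.mhop passing -18, — result: 1805-02-01.
I invoke dial.monthend, and get 1805-02-28.
Invoking dial.anchor passing 2086-01-27, yielding 2086-01-27.
I invoke dial.mhop passing 28, giving 2088-05-27.
Now I run dial.mhop passing 23, giving 2090-04-27.
I use dial.anchor passing 2071-08-02, and see 2071-08-02.
Using dial.yhop passing 5, and observe 2076-08-02.
Now I run dial.whichday(), → Sunday.
I try dial.monthend, yielding 2076-08-31.
Calling dial.yhop passing -1: 2075-08-31.
Invoking unitron.express passing 525, cm, yd, and see 4375/762.


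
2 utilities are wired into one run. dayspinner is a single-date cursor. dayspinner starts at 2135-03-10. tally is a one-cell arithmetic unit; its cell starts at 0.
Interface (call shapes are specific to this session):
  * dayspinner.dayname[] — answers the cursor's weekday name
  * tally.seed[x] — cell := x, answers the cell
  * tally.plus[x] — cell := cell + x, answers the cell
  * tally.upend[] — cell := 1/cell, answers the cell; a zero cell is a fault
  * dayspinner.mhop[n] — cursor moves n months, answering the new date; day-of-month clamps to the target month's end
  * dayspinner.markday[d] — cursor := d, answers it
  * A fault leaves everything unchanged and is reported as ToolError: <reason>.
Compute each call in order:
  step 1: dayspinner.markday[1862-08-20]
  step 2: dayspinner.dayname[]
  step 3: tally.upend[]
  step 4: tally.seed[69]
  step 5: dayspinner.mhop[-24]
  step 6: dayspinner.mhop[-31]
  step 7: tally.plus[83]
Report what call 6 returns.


Act: markday[d→1862-08-20]
Obs: 1862-08-20
Act: dayname[]
Obs: Wednesday
Act: upend[]
Obs: ToolError: reciprocal of zero
Act: seed[x→69]
Obs: 69
Act: mhop[n→-24]
Obs: 1860-08-20
Act: mhop[n→-31]
Obs: 1858-01-20
Act: plus[x→83]
Obs: 152

Answer: 1858-01-20


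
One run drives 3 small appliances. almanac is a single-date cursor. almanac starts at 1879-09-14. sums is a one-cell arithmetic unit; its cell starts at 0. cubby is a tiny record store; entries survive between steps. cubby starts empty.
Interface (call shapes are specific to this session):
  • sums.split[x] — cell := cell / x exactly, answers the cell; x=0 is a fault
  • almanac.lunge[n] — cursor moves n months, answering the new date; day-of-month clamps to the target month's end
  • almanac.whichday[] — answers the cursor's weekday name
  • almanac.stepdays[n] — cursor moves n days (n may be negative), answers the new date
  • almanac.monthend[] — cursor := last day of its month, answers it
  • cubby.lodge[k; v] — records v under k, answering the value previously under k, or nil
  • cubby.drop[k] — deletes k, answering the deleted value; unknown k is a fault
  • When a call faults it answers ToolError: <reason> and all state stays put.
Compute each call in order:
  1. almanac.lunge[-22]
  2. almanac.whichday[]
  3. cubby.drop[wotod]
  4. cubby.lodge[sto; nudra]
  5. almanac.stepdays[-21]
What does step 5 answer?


Answer: 1877-10-24

Derivation:
I invoke almanac.lunge(n=-22), giving 1877-11-14.
Next I call almanac.whichday: Wednesday.
Next I call cubby.drop(k=wotod): ToolError: no such key wotod.
Using cubby.lodge(k=sto, v=nudra), and observe nil.
I use almanac.stepdays(n=-21), — result: 1877-10-24.


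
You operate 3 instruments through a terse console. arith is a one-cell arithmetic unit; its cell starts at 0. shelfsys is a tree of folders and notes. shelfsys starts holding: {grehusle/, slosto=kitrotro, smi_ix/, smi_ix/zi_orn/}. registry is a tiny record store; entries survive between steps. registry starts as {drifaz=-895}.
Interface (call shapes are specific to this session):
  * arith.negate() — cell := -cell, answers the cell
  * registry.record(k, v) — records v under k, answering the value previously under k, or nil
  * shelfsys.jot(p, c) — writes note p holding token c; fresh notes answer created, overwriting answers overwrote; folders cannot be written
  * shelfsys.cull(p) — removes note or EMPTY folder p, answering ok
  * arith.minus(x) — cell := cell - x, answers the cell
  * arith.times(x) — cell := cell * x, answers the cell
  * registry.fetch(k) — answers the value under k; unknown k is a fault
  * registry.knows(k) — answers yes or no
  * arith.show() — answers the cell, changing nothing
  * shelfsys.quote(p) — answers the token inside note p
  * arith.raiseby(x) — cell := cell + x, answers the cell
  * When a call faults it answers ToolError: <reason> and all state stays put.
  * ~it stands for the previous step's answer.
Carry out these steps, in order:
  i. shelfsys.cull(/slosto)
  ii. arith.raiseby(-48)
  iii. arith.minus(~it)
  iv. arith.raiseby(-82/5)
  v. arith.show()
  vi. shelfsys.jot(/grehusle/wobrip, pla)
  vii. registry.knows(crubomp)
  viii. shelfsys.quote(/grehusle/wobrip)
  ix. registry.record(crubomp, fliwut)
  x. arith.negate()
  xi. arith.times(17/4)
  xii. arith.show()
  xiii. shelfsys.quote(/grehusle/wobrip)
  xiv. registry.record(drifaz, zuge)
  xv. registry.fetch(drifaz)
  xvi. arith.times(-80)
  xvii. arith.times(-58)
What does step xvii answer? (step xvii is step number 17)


Answer: 323408

Derivation:
Act: shelfsys.cull[p='/slosto']
Obs: ok
Act: arith.raiseby[x='-48']
Obs: -48
Act: arith.minus[x='~it']
Obs: 0
Act: arith.raiseby[x='-82/5']
Obs: -82/5
Act: arith.show[]
Obs: -82/5
Act: shelfsys.jot[p='/grehusle/wobrip'; c='pla']
Obs: created
Act: registry.knows[k='crubomp']
Obs: no
Act: shelfsys.quote[p='/grehusle/wobrip']
Obs: pla
Act: registry.record[k='crubomp'; v='fliwut']
Obs: nil
Act: arith.negate[]
Obs: 82/5
Act: arith.times[x='17/4']
Obs: 697/10
Act: arith.show[]
Obs: 697/10
Act: shelfsys.quote[p='/grehusle/wobrip']
Obs: pla
Act: registry.record[k='drifaz'; v='zuge']
Obs: -895
Act: registry.fetch[k='drifaz']
Obs: zuge
Act: arith.times[x='-80']
Obs: -5576
Act: arith.times[x='-58']
Obs: 323408


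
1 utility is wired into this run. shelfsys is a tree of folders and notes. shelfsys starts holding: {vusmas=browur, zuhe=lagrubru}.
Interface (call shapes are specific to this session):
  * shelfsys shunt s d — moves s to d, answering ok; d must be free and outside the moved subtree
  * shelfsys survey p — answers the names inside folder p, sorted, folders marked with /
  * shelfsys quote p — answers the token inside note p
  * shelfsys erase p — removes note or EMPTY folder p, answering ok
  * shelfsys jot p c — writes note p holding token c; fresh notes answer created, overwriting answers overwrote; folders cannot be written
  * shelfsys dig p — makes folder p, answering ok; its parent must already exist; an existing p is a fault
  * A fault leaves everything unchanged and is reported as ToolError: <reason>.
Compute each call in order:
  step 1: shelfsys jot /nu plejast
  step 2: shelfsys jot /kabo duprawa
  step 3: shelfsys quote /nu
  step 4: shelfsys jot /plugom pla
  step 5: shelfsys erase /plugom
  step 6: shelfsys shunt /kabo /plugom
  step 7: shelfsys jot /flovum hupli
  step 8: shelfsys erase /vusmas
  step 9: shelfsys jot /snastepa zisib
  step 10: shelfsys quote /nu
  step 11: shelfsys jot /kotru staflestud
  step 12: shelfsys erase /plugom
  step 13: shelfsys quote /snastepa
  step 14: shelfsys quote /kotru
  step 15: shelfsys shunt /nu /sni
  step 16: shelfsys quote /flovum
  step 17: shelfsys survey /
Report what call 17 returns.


CALL shelfsys jot[/nu; plejast]
RET  created
CALL shelfsys jot[/kabo; duprawa]
RET  created
CALL shelfsys quote[/nu]
RET  plejast
CALL shelfsys jot[/plugom; pla]
RET  created
CALL shelfsys erase[/plugom]
RET  ok
CALL shelfsys shunt[/kabo; /plugom]
RET  ok
CALL shelfsys jot[/flovum; hupli]
RET  created
CALL shelfsys erase[/vusmas]
RET  ok
CALL shelfsys jot[/snastepa; zisib]
RET  created
CALL shelfsys quote[/nu]
RET  plejast
CALL shelfsys jot[/kotru; staflestud]
RET  created
CALL shelfsys erase[/plugom]
RET  ok
CALL shelfsys quote[/snastepa]
RET  zisib
CALL shelfsys quote[/kotru]
RET  staflestud
CALL shelfsys shunt[/nu; /sni]
RET  ok
CALL shelfsys quote[/flovum]
RET  hupli
CALL shelfsys survey[/]
RET  [flovum, kotru, snastepa, sni, zuhe]

Answer: [flovum, kotru, snastepa, sni, zuhe]


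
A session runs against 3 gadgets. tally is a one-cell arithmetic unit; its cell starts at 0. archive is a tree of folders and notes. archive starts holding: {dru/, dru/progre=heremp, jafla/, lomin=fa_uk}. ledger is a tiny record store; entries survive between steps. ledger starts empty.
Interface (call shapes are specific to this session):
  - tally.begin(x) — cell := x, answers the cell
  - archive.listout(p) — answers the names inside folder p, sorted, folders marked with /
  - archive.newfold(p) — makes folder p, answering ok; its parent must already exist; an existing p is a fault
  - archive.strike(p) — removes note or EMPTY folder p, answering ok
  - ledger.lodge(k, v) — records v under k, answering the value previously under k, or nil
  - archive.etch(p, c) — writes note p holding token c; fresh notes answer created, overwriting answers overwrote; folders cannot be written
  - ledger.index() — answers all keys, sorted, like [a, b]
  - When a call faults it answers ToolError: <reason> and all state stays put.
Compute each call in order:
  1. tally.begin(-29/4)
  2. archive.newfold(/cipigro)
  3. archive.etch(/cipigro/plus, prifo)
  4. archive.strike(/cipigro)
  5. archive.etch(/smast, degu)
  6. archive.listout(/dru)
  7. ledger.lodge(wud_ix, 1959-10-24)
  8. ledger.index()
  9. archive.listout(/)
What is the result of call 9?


Answer: [cipigro/, dru/, jafla/, lomin, smast]

Derivation:
~$ tally.begin x='-29/4'
= -29/4
~$ archive.newfold p='/cipigro'
= ok
~$ archive.etch p='/cipigro/plus' c='prifo'
= created
~$ archive.strike p='/cipigro'
= ToolError: not empty
~$ archive.etch p='/smast' c='degu'
= created
~$ archive.listout p='/dru'
= [progre]
~$ ledger.lodge k='wud_ix' v='1959-10-24'
= nil
~$ ledger.index
= [wud_ix]
~$ archive.listout p='/'
= [cipigro/, dru/, jafla/, lomin, smast]


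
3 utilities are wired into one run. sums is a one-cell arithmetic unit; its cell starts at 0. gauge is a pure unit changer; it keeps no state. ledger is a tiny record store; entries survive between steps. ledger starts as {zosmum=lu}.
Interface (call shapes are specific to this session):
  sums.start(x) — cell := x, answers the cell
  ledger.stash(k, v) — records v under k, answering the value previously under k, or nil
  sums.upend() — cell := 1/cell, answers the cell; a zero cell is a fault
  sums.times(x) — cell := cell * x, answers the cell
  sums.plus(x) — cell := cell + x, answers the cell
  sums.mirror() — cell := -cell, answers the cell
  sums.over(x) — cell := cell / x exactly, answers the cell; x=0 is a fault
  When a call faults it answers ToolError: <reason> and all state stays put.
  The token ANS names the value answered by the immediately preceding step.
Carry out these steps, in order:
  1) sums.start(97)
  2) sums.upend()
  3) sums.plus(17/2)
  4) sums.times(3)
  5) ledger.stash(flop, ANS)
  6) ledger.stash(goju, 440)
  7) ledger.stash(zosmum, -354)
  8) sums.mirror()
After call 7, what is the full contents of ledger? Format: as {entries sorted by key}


Answer: {flop=4953/194, goju=440, zosmum=-354}

Derivation:
Do: sums.start[x→97]
See: 97
Do: sums.upend[]
See: 1/97
Do: sums.plus[x→17/2]
See: 1651/194
Do: sums.times[x→3]
See: 4953/194
Do: ledger.stash[k→flop; v→ANS]
See: nil
Do: ledger.stash[k→goju; v→440]
See: nil
Do: ledger.stash[k→zosmum; v→-354]
See: lu
Do: sums.mirror[]
See: -4953/194


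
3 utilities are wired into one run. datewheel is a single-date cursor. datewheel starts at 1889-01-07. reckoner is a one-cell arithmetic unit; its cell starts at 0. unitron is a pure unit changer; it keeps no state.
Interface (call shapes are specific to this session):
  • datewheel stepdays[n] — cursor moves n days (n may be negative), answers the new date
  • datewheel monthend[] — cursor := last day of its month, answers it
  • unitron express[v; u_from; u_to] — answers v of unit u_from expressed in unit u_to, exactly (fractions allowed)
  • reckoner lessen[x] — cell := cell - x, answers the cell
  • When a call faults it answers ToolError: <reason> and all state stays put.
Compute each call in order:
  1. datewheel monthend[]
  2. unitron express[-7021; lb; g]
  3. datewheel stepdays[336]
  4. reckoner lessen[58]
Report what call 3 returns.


Answer: 1890-01-02

Derivation:
Next I call datewheel monthend, → 1889-01-31.
Using unitron express on -7021, lb, g: -318467202977/100000.
Now I run datewheel stepdays on 336, giving 1890-01-02.
Now I run reckoner lessen on 58, and see -58.


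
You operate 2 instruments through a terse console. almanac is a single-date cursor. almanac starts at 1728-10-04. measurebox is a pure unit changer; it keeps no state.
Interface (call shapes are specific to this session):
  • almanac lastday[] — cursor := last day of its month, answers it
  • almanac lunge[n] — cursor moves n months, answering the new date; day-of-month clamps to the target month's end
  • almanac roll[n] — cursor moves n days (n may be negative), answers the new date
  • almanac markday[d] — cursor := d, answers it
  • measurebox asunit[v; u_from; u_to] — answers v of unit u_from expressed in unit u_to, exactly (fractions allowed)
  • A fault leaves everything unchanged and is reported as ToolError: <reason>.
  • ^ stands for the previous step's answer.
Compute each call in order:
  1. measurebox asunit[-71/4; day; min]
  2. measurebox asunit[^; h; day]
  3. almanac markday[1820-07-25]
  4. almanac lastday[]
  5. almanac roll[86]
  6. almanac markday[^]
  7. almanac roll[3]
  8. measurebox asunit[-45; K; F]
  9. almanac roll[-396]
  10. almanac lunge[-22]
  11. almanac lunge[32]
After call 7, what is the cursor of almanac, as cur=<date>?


Answer: cur=1820-10-28

Derivation:
$ measurebox asunit v=-71/4 u_from=day u_to=min
= -25560
$ measurebox asunit v=^ u_from=h u_to=day
= -1065
$ almanac markday d=1820-07-25
= 1820-07-25
$ almanac lastday
= 1820-07-31
$ almanac roll n=86
= 1820-10-25
$ almanac markday d=^
= 1820-10-25
$ almanac roll n=3
= 1820-10-28
$ measurebox asunit v=-45 u_from=K u_to=F
= -54067/100
$ almanac roll n=-396
= 1819-09-28
$ almanac lunge n=-22
= 1817-11-28
$ almanac lunge n=32
= 1820-07-28


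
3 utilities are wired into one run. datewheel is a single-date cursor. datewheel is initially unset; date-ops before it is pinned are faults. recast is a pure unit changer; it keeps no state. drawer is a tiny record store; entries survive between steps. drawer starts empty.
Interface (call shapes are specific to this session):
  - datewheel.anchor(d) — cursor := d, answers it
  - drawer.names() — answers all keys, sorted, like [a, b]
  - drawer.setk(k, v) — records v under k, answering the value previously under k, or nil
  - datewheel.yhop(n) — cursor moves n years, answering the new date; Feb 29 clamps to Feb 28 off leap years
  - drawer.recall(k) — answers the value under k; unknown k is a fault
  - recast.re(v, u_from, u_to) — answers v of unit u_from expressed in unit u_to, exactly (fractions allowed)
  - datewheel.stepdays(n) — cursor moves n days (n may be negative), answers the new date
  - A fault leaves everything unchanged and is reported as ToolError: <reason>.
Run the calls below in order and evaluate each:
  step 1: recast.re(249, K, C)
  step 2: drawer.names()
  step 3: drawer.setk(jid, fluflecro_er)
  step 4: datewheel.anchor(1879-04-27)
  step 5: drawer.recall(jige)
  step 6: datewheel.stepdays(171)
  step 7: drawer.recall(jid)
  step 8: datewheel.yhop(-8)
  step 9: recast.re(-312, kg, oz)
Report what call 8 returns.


Answer: 1871-10-15

Derivation:
% 1. re(v=249, u_from=K, u_to=C) -> -483/20
% 2. names() -> []
% 3. setk(k=jid, v=fluflecro_er) -> nil
% 4. anchor(d=1879-04-27) -> 1879-04-27
% 5. recall(k=jige) -> ToolError: no such key jige
% 6. stepdays(n=171) -> 1879-10-15
% 7. recall(k=jid) -> fluflecro_er
% 8. yhop(n=-8) -> 1871-10-15
% 9. re(v=-312, u_from=kg, u_to=oz) -> -499200000000/45359237


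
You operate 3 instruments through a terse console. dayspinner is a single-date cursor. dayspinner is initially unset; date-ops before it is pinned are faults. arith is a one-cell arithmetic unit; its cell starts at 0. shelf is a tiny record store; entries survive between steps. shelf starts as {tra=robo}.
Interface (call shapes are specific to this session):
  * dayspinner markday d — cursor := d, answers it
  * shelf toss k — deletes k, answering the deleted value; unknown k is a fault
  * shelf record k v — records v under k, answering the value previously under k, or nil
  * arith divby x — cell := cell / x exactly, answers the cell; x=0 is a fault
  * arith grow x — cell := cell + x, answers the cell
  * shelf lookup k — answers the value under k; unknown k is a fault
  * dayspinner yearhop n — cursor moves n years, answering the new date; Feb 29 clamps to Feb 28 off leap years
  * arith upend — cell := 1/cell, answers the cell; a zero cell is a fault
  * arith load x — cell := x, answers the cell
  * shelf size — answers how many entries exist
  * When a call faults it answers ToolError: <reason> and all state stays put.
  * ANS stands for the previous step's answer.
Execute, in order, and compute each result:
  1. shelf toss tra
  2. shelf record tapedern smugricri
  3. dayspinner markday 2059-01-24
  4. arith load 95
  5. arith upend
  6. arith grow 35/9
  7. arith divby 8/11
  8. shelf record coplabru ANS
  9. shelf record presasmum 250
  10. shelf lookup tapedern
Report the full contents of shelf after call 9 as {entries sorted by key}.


Answer: {coplabru=18337/3420, presasmum=250, tapedern=smugricri}

Derivation:
Act: shelf toss[k='tra']
Obs: robo
Act: shelf record[k='tapedern'; v='smugricri']
Obs: nil
Act: dayspinner markday[d='2059-01-24']
Obs: 2059-01-24
Act: arith load[x='95']
Obs: 95
Act: arith upend[]
Obs: 1/95
Act: arith grow[x='35/9']
Obs: 3334/855
Act: arith divby[x='8/11']
Obs: 18337/3420
Act: shelf record[k='coplabru'; v='ANS']
Obs: nil
Act: shelf record[k='presasmum'; v='250']
Obs: nil
Act: shelf lookup[k='tapedern']
Obs: smugricri


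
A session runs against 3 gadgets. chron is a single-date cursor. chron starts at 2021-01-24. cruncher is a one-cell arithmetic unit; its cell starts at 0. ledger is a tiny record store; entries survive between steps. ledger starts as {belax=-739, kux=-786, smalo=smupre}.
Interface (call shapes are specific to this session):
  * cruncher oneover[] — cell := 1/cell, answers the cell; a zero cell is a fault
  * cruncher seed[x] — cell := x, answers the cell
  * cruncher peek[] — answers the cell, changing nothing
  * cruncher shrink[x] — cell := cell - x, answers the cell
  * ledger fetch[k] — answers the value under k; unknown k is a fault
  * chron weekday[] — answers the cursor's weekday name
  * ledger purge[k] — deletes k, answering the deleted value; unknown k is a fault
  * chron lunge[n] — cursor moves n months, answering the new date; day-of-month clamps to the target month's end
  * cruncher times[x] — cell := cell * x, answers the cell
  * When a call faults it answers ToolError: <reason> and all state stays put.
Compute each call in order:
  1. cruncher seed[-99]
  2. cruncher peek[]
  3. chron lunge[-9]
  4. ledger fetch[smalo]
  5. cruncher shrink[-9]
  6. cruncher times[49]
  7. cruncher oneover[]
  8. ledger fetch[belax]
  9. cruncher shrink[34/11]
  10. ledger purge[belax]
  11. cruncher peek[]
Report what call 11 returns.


;; 1. cruncher seed(x: -99) : -99
;; 2. cruncher peek() : -99
;; 3. chron lunge(n: -9) : 2020-04-24
;; 4. ledger fetch(k: smalo) : smupre
;; 5. cruncher shrink(x: -9) : -90
;; 6. cruncher times(x: 49) : -4410
;; 7. cruncher oneover() : -1/4410
;; 8. ledger fetch(k: belax) : -739
;; 9. cruncher shrink(x: 34/11) : -149951/48510
;; 10. ledger purge(k: belax) : -739
;; 11. cruncher peek() : -149951/48510

Answer: -149951/48510


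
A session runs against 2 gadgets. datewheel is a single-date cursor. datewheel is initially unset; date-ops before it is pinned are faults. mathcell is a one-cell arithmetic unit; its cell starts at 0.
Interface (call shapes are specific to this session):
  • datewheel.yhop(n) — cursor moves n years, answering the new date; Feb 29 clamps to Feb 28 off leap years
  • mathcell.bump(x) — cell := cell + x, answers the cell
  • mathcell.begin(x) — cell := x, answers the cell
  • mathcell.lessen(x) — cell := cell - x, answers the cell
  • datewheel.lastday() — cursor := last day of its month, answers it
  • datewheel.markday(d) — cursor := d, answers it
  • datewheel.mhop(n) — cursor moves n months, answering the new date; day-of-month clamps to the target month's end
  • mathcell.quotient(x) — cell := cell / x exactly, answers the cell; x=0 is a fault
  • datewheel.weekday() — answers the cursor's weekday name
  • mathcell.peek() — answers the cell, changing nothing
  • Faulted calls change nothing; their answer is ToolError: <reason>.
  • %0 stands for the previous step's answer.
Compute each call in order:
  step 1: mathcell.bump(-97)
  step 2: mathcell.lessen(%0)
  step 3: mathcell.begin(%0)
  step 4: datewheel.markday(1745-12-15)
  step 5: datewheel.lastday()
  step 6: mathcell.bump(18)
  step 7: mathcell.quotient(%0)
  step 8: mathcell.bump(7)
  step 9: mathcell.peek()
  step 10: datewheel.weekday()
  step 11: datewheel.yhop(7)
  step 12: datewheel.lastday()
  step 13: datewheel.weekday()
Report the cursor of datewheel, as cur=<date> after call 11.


Answer: cur=1752-12-31

Derivation:
> mathcell.bump x→-97
:: -97
> mathcell.lessen x→%0
:: 0
> mathcell.begin x→%0
:: 0
> datewheel.markday d→1745-12-15
:: 1745-12-15
> datewheel.lastday
:: 1745-12-31
> mathcell.bump x→18
:: 18
> mathcell.quotient x→%0
:: 1
> mathcell.bump x→7
:: 8
> mathcell.peek
:: 8
> datewheel.weekday
:: Friday
> datewheel.yhop n→7
:: 1752-12-31
> datewheel.lastday
:: 1752-12-31
> datewheel.weekday
:: Sunday
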